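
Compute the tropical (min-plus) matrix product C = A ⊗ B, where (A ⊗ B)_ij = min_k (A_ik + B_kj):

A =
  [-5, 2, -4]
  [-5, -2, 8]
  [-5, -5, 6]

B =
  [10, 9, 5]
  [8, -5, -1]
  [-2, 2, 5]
A ⊗ B =
  [-6, -3, 0]
  [5, -7, -3]
  [3, -10, -6]

Apply the min-plus product entry-by-entry:
  C[0][0] = min over k of (A[0][0] + B[0][0] = -5 + 10 = 5, A[0][1] + B[1][0] = 2 + 8 = 10, A[0][2] + B[2][0] = -4 + -2 = -6) = -6 (attained at k = 2)
  C[0][1] = min over k of (A[0][0] + B[0][1] = -5 + 9 = 4, A[0][1] + B[1][1] = 2 + -5 = -3, A[0][2] + B[2][1] = -4 + 2 = -2) = -3 (attained at k = 1)
  C[0][2] = min over k of (A[0][0] + B[0][2] = -5 + 5 = 0, A[0][1] + B[1][2] = 2 + -1 = 1, A[0][2] + B[2][2] = -4 + 5 = 1) = 0 (attained at k = 0)
  C[1][0] = min over k of (A[1][0] + B[0][0] = -5 + 10 = 5, A[1][1] + B[1][0] = -2 + 8 = 6, A[1][2] + B[2][0] = 8 + -2 = 6) = 5 (attained at k = 0)
  C[1][1] = min over k of (A[1][0] + B[0][1] = -5 + 9 = 4, A[1][1] + B[1][1] = -2 + -5 = -7, A[1][2] + B[2][1] = 8 + 2 = 10) = -7 (attained at k = 1)
  C[1][2] = min over k of (A[1][0] + B[0][2] = -5 + 5 = 0, A[1][1] + B[1][2] = -2 + -1 = -3, A[1][2] + B[2][2] = 8 + 5 = 13) = -3 (attained at k = 1)
  C[2][0] = min over k of (A[2][0] + B[0][0] = -5 + 10 = 5, A[2][1] + B[1][0] = -5 + 8 = 3, A[2][2] + B[2][0] = 6 + -2 = 4) = 3 (attained at k = 1)
  C[2][1] = min over k of (A[2][0] + B[0][1] = -5 + 9 = 4, A[2][1] + B[1][1] = -5 + -5 = -10, A[2][2] + B[2][1] = 6 + 2 = 8) = -10 (attained at k = 1)
  C[2][2] = min over k of (A[2][0] + B[0][2] = -5 + 5 = 0, A[2][1] + B[1][2] = -5 + -1 = -6, A[2][2] + B[2][2] = 6 + 5 = 11) = -6 (attained at k = 1)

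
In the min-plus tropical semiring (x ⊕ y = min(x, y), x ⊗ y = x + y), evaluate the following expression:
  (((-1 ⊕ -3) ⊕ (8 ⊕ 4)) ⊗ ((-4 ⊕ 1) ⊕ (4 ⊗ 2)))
(((-1 ⊕ -3) ⊕ (8 ⊕ 4)) ⊗ ((-4 ⊕ 1) ⊕ (4 ⊗ 2))) = -7

Expand innermost to outermost. Recall ⊕ takes the minimum of its arguments and ⊗ takes their sum. Working out the expression (((-1 ⊕ -3) ⊕ (8 ⊕ 4)) ⊗ ((-4 ⊕ 1) ⊕ (4 ⊗ 2))) gives -7.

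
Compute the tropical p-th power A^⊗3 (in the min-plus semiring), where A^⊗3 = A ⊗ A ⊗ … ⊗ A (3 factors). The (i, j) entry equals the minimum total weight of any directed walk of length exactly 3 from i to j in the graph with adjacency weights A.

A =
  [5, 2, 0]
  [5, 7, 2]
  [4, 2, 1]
A^⊗3 =
  [5, 3, 2]
  [7, 5, 4]
  [6, 4, 3]

Each entry (A^⊗3)_ij equals the minimum over all length-3 walks i = v_0 → v_1 → … → v_3 = j of Σ_t A[v_t][v_{t+1}]. For example, for (i, j) = (0, 2) we minimise over 9 possible intermediate vertex sequences; the minimum is 2, attained along the walk 0 → 2 → 2 → 2.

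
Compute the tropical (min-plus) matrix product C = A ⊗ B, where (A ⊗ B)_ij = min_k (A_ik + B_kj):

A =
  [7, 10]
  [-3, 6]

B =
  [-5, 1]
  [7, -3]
A ⊗ B =
  [2, 7]
  [-8, -2]

Apply the min-plus product entry-by-entry:
  C[0][0] = min over k of (A[0][0] + B[0][0] = 7 + -5 = 2, A[0][1] + B[1][0] = 10 + 7 = 17) = 2 (attained at k = 0)
  C[0][1] = min over k of (A[0][0] + B[0][1] = 7 + 1 = 8, A[0][1] + B[1][1] = 10 + -3 = 7) = 7 (attained at k = 1)
  C[1][0] = min over k of (A[1][0] + B[0][0] = -3 + -5 = -8, A[1][1] + B[1][0] = 6 + 7 = 13) = -8 (attained at k = 0)
  C[1][1] = min over k of (A[1][0] + B[0][1] = -3 + 1 = -2, A[1][1] + B[1][1] = 6 + -3 = 3) = -2 (attained at k = 0)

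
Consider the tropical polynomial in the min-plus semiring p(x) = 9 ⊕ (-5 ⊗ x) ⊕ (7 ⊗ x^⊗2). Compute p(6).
p(6) = 1

A tropical monomial a ⊗ x^⊗i evaluates to a + i · x. Evaluating each term at x = 6:
  Term 0 contributes 9 + 0 · 6 = 9
  Term 1 contributes -5 + 1 · 6 = 1
  Term 2 contributes 7 + 2 · 6 = 19
p(6) = ⊕ of these = min[9, 1, 19] = 1.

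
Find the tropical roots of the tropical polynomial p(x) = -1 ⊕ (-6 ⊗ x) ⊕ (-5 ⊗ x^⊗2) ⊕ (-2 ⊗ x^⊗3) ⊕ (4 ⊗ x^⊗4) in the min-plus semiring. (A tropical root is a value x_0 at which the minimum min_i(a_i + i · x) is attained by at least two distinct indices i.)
Roots: {-6, -3, -1, 5}

Each tropical root is a break point of the lower envelope of the lines y = a_i + i · x (there are 5 lines, with slopes 0, 1, ..., 4). Only the lines that attain the minimum somewhere contribute to roots; other lines are dominated. Here the surviving (envelope) indices are i = 4, i = 3, i = 2, i = 1, i = 0.
Intersections between consecutive envelope lines give the roots: for adjacent envelope indices i < j the intersection is x = (a_i − a_j) / (j − i). Reading off the sorted break points: {-6, -3, -1, 5}.
Verification: at each break x_0, at least two indices attain the minimum of min_i(a_i + i · x_0).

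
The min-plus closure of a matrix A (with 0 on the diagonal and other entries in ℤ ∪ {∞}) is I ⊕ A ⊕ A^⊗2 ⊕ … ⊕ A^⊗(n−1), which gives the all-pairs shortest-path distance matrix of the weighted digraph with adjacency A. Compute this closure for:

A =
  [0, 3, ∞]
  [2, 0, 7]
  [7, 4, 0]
Closure =
  [0, 3, 10]
  [2, 0, 7]
  [6, 4, 0]

This is the Floyd-Warshall all-pairs shortest-path computation. For each intermediate vertex k = 0, 1, …, 2, update dist[i][j] ← min(dist[i][j], dist[i][k] + dist[k][j]). The final matrix gives, for each (i, j), the minimum total weight of any directed path from i to j (possibly empty when i = j).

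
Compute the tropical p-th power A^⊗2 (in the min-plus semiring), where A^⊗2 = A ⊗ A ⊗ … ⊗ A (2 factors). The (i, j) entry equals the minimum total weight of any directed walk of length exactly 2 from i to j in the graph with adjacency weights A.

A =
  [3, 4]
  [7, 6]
A^⊗2 =
  [6, 7]
  [10, 11]

Each entry (A^⊗2)_ij equals the minimum over all length-2 walks i = v_0 → v_1 → … → v_2 = j of Σ_t A[v_t][v_{t+1}]. For example, for (i, j) = (0, 1) we minimise over 2 possible intermediate vertex sequences; the minimum is 7, attained along the walk 0 → 0 → 1.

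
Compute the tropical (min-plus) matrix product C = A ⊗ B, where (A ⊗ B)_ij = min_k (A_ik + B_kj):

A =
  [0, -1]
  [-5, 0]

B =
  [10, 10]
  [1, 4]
A ⊗ B =
  [0, 3]
  [1, 4]

Apply the min-plus product entry-by-entry:
  C[0][0] = min over k of (A[0][0] + B[0][0] = 0 + 10 = 10, A[0][1] + B[1][0] = -1 + 1 = 0) = 0 (attained at k = 1)
  C[0][1] = min over k of (A[0][0] + B[0][1] = 0 + 10 = 10, A[0][1] + B[1][1] = -1 + 4 = 3) = 3 (attained at k = 1)
  C[1][0] = min over k of (A[1][0] + B[0][0] = -5 + 10 = 5, A[1][1] + B[1][0] = 0 + 1 = 1) = 1 (attained at k = 1)
  C[1][1] = min over k of (A[1][0] + B[0][1] = -5 + 10 = 5, A[1][1] + B[1][1] = 0 + 4 = 4) = 4 (attained at k = 1)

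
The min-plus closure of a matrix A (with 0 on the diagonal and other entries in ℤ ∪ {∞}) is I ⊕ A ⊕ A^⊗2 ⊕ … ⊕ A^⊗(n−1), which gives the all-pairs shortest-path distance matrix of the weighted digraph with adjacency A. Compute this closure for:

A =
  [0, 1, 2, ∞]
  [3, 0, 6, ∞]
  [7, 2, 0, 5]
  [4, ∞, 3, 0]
Closure =
  [0, 1, 2, 7]
  [3, 0, 5, 10]
  [5, 2, 0, 5]
  [4, 5, 3, 0]

This is the Floyd-Warshall all-pairs shortest-path computation. For each intermediate vertex k = 0, 1, …, 3, update dist[i][j] ← min(dist[i][j], dist[i][k] + dist[k][j]). The final matrix gives, for each (i, j), the minimum total weight of any directed path from i to j (possibly empty when i = j).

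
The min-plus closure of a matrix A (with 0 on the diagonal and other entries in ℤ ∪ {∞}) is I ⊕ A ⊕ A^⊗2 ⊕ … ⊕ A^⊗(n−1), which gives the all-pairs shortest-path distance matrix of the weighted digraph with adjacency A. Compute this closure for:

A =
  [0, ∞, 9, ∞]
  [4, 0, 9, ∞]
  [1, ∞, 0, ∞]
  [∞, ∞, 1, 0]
Closure =
  [0, ∞, 9, ∞]
  [4, 0, 9, ∞]
  [1, ∞, 0, ∞]
  [2, ∞, 1, 0]

This is the Floyd-Warshall all-pairs shortest-path computation. For each intermediate vertex k = 0, 1, …, 3, update dist[i][j] ← min(dist[i][j], dist[i][k] + dist[k][j]). The final matrix gives, for each (i, j), the minimum total weight of any directed path from i to j (possibly empty when i = j).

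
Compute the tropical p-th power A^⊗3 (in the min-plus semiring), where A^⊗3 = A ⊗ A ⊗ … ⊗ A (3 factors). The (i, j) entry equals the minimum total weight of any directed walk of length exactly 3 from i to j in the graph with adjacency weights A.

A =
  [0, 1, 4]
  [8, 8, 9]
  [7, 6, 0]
A^⊗3 =
  [0, 1, 4]
  [8, 9, 9]
  [7, 6, 0]

Each entry (A^⊗3)_ij equals the minimum over all length-3 walks i = v_0 → v_1 → … → v_3 = j of Σ_t A[v_t][v_{t+1}]. For example, for (i, j) = (0, 2) we minimise over 9 possible intermediate vertex sequences; the minimum is 4, attained along the walk 0 → 0 → 0 → 2.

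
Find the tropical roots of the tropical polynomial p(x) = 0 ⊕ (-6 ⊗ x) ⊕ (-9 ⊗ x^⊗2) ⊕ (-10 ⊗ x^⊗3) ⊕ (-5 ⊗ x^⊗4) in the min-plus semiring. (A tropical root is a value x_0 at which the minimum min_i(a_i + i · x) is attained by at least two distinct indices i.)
Roots: {-5, 1, 3, 6}

Each tropical root is a break point of the lower envelope of the lines y = a_i + i · x (there are 5 lines, with slopes 0, 1, ..., 4). Only the lines that attain the minimum somewhere contribute to roots; other lines are dominated. Here the surviving (envelope) indices are i = 4, i = 3, i = 2, i = 1, i = 0.
Intersections between consecutive envelope lines give the roots: for adjacent envelope indices i < j the intersection is x = (a_i − a_j) / (j − i). Reading off the sorted break points: {-5, 1, 3, 6}.
Verification: at each break x_0, at least two indices attain the minimum of min_i(a_i + i · x_0).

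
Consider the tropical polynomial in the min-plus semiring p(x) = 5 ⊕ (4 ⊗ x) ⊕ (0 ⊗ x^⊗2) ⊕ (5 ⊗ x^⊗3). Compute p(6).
p(6) = 5

A tropical monomial a ⊗ x^⊗i evaluates to a + i · x. Evaluating each term at x = 6:
  Term 0 contributes 5 + 0 · 6 = 5
  Term 1 contributes 4 + 1 · 6 = 10
  Term 2 contributes 0 + 2 · 6 = 12
  Term 3 contributes 5 + 3 · 6 = 23
p(6) = ⊕ of these = min[5, 10, 12, 23] = 5.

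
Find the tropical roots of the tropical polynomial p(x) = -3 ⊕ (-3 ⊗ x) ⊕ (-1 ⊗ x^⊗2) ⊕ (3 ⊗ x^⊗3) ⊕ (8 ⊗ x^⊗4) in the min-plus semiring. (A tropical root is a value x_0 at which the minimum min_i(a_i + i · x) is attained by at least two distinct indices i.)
Roots: {-5, -4, -2, 0}

Each tropical root is a break point of the lower envelope of the lines y = a_i + i · x (there are 5 lines, with slopes 0, 1, ..., 4). Only the lines that attain the minimum somewhere contribute to roots; other lines are dominated. Here the surviving (envelope) indices are i = 4, i = 3, i = 2, i = 1, i = 0.
Intersections between consecutive envelope lines give the roots: for adjacent envelope indices i < j the intersection is x = (a_i − a_j) / (j − i). Reading off the sorted break points: {-5, -4, -2, 0}.
Verification: at each break x_0, at least two indices attain the minimum of min_i(a_i + i · x_0).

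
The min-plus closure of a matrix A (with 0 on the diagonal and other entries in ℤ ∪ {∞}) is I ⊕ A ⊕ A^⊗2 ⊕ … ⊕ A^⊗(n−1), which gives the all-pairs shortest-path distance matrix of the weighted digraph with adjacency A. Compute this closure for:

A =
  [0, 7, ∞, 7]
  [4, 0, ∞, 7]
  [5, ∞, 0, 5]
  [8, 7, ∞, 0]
Closure =
  [0, 7, ∞, 7]
  [4, 0, ∞, 7]
  [5, 12, 0, 5]
  [8, 7, ∞, 0]

This is the Floyd-Warshall all-pairs shortest-path computation. For each intermediate vertex k = 0, 1, …, 3, update dist[i][j] ← min(dist[i][j], dist[i][k] + dist[k][j]). The final matrix gives, for each (i, j), the minimum total weight of any directed path from i to j (possibly empty when i = j).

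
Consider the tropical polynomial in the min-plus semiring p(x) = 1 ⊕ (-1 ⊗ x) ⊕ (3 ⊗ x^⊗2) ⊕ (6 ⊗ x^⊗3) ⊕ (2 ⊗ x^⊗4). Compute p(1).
p(1) = 0

A tropical monomial a ⊗ x^⊗i evaluates to a + i · x. Evaluating each term at x = 1:
  Term 0 contributes 1 + 0 · 1 = 1
  Term 1 contributes -1 + 1 · 1 = 0
  Term 2 contributes 3 + 2 · 1 = 5
  Term 3 contributes 6 + 3 · 1 = 9
  Term 4 contributes 2 + 4 · 1 = 6
p(1) = ⊕ of these = min[1, 0, 5, 9, 6] = 0.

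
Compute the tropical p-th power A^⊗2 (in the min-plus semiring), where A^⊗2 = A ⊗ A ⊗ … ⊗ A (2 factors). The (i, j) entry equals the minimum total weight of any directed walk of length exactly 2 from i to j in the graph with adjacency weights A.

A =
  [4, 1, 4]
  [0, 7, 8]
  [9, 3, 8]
A^⊗2 =
  [1, 5, 8]
  [4, 1, 4]
  [3, 10, 11]

Each entry (A^⊗2)_ij equals the minimum over all length-2 walks i = v_0 → v_1 → … → v_2 = j of Σ_t A[v_t][v_{t+1}]. For example, for (i, j) = (0, 2) we minimise over 3 possible intermediate vertex sequences; the minimum is 8, attained along the walk 0 → 0 → 2.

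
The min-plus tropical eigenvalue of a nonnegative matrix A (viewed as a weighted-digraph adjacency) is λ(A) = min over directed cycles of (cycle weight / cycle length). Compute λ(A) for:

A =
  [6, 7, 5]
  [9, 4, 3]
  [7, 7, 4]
λ(A) = 4

Enumerate directed cycles and compute their means (weight / length). Sample:
  cycle 0 → 0: weight = 6, length = 1, mean = 6/1 ≈ 6.000
  cycle 1 → 1: weight = 4, length = 1, mean = 4/1 ≈ 4.000
  cycle 2 → 2: weight = 4, length = 1, mean = 4/1 ≈ 4.000
  cycle 0 → 1 → 0: weight = 16, length = 2, mean = 16/2 ≈ 8.000
  cycle 0 → 2 → 0: weight = 12, length = 2, mean = 12/2 ≈ 6.000
  cycle 1 → 0 → 1: weight = 16, length = 2, mean = 16/2 ≈ 8.000
Minimum mean = 4.000, attained e.g. along the cycle 1 → 1 with weight 4 and length 1. So λ(A) = 4/1 = 4.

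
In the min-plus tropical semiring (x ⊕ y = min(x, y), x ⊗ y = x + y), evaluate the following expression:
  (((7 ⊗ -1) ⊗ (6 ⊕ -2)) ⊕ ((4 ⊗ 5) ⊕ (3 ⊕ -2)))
(((7 ⊗ -1) ⊗ (6 ⊕ -2)) ⊕ ((4 ⊗ 5) ⊕ (3 ⊕ -2))) = -2

Expand innermost to outermost. Recall ⊕ takes the minimum of its arguments and ⊗ takes their sum. Working out the expression (((7 ⊗ -1) ⊗ (6 ⊕ -2)) ⊕ ((4 ⊗ 5) ⊕ (3 ⊕ -2))) gives -2.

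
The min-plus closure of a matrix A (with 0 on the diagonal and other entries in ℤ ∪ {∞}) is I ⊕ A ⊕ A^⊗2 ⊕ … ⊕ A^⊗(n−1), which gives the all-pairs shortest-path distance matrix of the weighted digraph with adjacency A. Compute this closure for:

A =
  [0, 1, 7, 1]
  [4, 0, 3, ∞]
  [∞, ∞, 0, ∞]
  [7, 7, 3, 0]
Closure =
  [0, 1, 4, 1]
  [4, 0, 3, 5]
  [∞, ∞, 0, ∞]
  [7, 7, 3, 0]

This is the Floyd-Warshall all-pairs shortest-path computation. For each intermediate vertex k = 0, 1, …, 3, update dist[i][j] ← min(dist[i][j], dist[i][k] + dist[k][j]). The final matrix gives, for each (i, j), the minimum total weight of any directed path from i to j (possibly empty when i = j).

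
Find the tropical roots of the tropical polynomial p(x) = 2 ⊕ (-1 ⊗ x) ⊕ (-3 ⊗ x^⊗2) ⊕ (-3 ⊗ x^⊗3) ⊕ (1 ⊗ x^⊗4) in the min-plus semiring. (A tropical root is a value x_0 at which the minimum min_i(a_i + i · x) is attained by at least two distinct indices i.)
Roots: {-4, 0, 2, 3}

Each tropical root is a break point of the lower envelope of the lines y = a_i + i · x (there are 5 lines, with slopes 0, 1, ..., 4). Only the lines that attain the minimum somewhere contribute to roots; other lines are dominated. Here the surviving (envelope) indices are i = 4, i = 3, i = 2, i = 1, i = 0.
Intersections between consecutive envelope lines give the roots: for adjacent envelope indices i < j the intersection is x = (a_i − a_j) / (j − i). Reading off the sorted break points: {-4, 0, 2, 3}.
Verification: at each break x_0, at least two indices attain the minimum of min_i(a_i + i · x_0).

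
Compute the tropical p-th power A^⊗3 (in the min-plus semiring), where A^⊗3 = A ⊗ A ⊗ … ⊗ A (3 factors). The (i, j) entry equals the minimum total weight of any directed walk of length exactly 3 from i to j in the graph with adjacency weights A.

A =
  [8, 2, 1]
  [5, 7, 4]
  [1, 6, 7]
A^⊗3 =
  [7, 4, 3]
  [7, 7, 6]
  [3, 8, 7]

Each entry (A^⊗3)_ij equals the minimum over all length-3 walks i = v_0 → v_1 → … → v_3 = j of Σ_t A[v_t][v_{t+1}]. For example, for (i, j) = (0, 2) we minimise over 9 possible intermediate vertex sequences; the minimum is 3, attained along the walk 0 → 2 → 0 → 2.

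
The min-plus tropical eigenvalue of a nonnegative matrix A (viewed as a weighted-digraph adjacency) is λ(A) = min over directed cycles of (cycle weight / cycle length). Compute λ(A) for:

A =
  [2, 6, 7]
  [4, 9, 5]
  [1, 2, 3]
λ(A) = 2

Enumerate directed cycles and compute their means (weight / length). Sample:
  cycle 0 → 0: weight = 2, length = 1, mean = 2/1 ≈ 2.000
  cycle 1 → 1: weight = 9, length = 1, mean = 9/1 ≈ 9.000
  cycle 2 → 2: weight = 3, length = 1, mean = 3/1 ≈ 3.000
  cycle 0 → 1 → 0: weight = 10, length = 2, mean = 10/2 ≈ 5.000
  cycle 0 → 2 → 0: weight = 8, length = 2, mean = 8/2 ≈ 4.000
  cycle 1 → 0 → 1: weight = 10, length = 2, mean = 10/2 ≈ 5.000
Minimum mean = 2.000, attained e.g. along the cycle 0 → 0 with weight 2 and length 1. So λ(A) = 2/1 = 2.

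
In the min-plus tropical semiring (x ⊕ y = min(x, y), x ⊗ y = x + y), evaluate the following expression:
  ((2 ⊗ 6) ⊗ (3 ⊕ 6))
((2 ⊗ 6) ⊗ (3 ⊕ 6)) = 11

Expand innermost to outermost. Recall ⊕ takes the minimum of its arguments and ⊗ takes their sum. Working out the expression ((2 ⊗ 6) ⊗ (3 ⊕ 6)) gives 11.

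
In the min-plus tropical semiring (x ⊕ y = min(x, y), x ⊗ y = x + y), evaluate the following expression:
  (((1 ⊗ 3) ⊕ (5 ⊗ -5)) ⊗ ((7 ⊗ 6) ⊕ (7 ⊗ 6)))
(((1 ⊗ 3) ⊕ (5 ⊗ -5)) ⊗ ((7 ⊗ 6) ⊕ (7 ⊗ 6))) = 13

Expand innermost to outermost. Recall ⊕ takes the minimum of its arguments and ⊗ takes their sum. Working out the expression (((1 ⊗ 3) ⊕ (5 ⊗ -5)) ⊗ ((7 ⊗ 6) ⊕ (7 ⊗ 6))) gives 13.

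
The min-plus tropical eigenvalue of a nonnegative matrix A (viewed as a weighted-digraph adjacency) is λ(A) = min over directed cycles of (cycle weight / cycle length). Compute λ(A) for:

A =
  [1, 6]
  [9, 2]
λ(A) = 1

Enumerate directed cycles and compute their means (weight / length). Sample:
  cycle 0 → 0: weight = 1, length = 1, mean = 1/1 ≈ 1.000
  cycle 1 → 1: weight = 2, length = 1, mean = 2/1 ≈ 2.000
  cycle 0 → 1 → 0: weight = 15, length = 2, mean = 15/2 ≈ 7.500
  cycle 1 → 0 → 1: weight = 15, length = 2, mean = 15/2 ≈ 7.500
Minimum mean = 1.000, attained e.g. along the cycle 0 → 0 with weight 1 and length 1. So λ(A) = 1/1 = 1.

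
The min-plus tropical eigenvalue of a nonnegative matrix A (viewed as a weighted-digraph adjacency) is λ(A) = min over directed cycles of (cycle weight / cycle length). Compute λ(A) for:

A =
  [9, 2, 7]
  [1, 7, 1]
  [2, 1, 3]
λ(A) = 1

Enumerate directed cycles and compute their means (weight / length). Sample:
  cycle 0 → 0: weight = 9, length = 1, mean = 9/1 ≈ 9.000
  cycle 1 → 1: weight = 7, length = 1, mean = 7/1 ≈ 7.000
  cycle 2 → 2: weight = 3, length = 1, mean = 3/1 ≈ 3.000
  cycle 0 → 1 → 0: weight = 3, length = 2, mean = 3/2 ≈ 1.500
  cycle 0 → 2 → 0: weight = 9, length = 2, mean = 9/2 ≈ 4.500
  cycle 1 → 0 → 1: weight = 3, length = 2, mean = 3/2 ≈ 1.500
Minimum mean = 1.000, attained e.g. along the cycle 1 → 2 → 1 with weight 2 and length 2. So λ(A) = 2/2 = 1.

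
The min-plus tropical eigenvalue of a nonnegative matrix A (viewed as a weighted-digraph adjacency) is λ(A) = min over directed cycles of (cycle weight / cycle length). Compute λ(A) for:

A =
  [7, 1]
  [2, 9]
λ(A) = 3/2

Enumerate directed cycles and compute their means (weight / length). Sample:
  cycle 0 → 0: weight = 7, length = 1, mean = 7/1 ≈ 7.000
  cycle 1 → 1: weight = 9, length = 1, mean = 9/1 ≈ 9.000
  cycle 0 → 1 → 0: weight = 3, length = 2, mean = 3/2 ≈ 1.500
  cycle 1 → 0 → 1: weight = 3, length = 2, mean = 3/2 ≈ 1.500
Minimum mean = 1.500, attained e.g. along the cycle 0 → 1 → 0 with weight 3 and length 2. So λ(A) = 3/2 = 3/2.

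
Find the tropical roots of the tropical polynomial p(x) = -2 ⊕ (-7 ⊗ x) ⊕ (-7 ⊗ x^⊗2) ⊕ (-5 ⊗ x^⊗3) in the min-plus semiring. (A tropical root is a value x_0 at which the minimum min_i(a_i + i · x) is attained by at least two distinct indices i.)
Roots: {-2, 0, 5}

Each tropical root is a break point of the lower envelope of the lines y = a_i + i · x (there are 4 lines, with slopes 0, 1, ..., 3). Only the lines that attain the minimum somewhere contribute to roots; other lines are dominated. Here the surviving (envelope) indices are i = 3, i = 2, i = 1, i = 0.
Intersections between consecutive envelope lines give the roots: for adjacent envelope indices i < j the intersection is x = (a_i − a_j) / (j − i). Reading off the sorted break points: {-2, 0, 5}.
Verification: at each break x_0, at least two indices attain the minimum of min_i(a_i + i · x_0).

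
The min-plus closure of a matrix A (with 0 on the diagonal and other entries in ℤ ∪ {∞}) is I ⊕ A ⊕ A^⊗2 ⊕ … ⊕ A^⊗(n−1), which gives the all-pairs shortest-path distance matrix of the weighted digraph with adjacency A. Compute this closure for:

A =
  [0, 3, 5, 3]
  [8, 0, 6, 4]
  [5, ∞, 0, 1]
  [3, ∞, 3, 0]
Closure =
  [0, 3, 5, 3]
  [7, 0, 6, 4]
  [4, 7, 0, 1]
  [3, 6, 3, 0]

This is the Floyd-Warshall all-pairs shortest-path computation. For each intermediate vertex k = 0, 1, …, 3, update dist[i][j] ← min(dist[i][j], dist[i][k] + dist[k][j]). The final matrix gives, for each (i, j), the minimum total weight of any directed path from i to j (possibly empty when i = j).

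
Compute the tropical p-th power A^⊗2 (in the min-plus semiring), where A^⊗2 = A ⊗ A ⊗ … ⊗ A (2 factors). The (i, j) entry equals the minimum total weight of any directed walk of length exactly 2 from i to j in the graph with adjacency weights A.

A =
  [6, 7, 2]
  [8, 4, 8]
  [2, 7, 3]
A^⊗2 =
  [4, 9, 5]
  [10, 8, 10]
  [5, 9, 4]

Each entry (A^⊗2)_ij equals the minimum over all length-2 walks i = v_0 → v_1 → … → v_2 = j of Σ_t A[v_t][v_{t+1}]. For example, for (i, j) = (0, 2) we minimise over 3 possible intermediate vertex sequences; the minimum is 5, attained along the walk 0 → 2 → 2.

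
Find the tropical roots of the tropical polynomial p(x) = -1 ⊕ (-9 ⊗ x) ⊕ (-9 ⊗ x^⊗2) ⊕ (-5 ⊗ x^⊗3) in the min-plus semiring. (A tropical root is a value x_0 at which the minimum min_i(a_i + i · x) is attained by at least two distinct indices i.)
Roots: {-4, 0, 8}

Each tropical root is a break point of the lower envelope of the lines y = a_i + i · x (there are 4 lines, with slopes 0, 1, ..., 3). Only the lines that attain the minimum somewhere contribute to roots; other lines are dominated. Here the surviving (envelope) indices are i = 3, i = 2, i = 1, i = 0.
Intersections between consecutive envelope lines give the roots: for adjacent envelope indices i < j the intersection is x = (a_i − a_j) / (j − i). Reading off the sorted break points: {-4, 0, 8}.
Verification: at each break x_0, at least two indices attain the minimum of min_i(a_i + i · x_0).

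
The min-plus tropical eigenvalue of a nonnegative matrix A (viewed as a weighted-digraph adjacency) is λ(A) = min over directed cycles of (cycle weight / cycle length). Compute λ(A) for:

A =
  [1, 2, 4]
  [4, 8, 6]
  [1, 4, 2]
λ(A) = 1

Enumerate directed cycles and compute their means (weight / length). Sample:
  cycle 0 → 0: weight = 1, length = 1, mean = 1/1 ≈ 1.000
  cycle 1 → 1: weight = 8, length = 1, mean = 8/1 ≈ 8.000
  cycle 2 → 2: weight = 2, length = 1, mean = 2/1 ≈ 2.000
  cycle 0 → 1 → 0: weight = 6, length = 2, mean = 6/2 ≈ 3.000
  cycle 0 → 2 → 0: weight = 5, length = 2, mean = 5/2 ≈ 2.500
  cycle 1 → 0 → 1: weight = 6, length = 2, mean = 6/2 ≈ 3.000
Minimum mean = 1.000, attained e.g. along the cycle 0 → 0 with weight 1 and length 1. So λ(A) = 1/1 = 1.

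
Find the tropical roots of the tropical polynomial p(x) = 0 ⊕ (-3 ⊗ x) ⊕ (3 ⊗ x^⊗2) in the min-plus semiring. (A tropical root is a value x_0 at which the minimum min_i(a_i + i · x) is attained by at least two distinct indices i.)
Roots: {-6, 3}

Each tropical root is a break point of the lower envelope of the lines y = a_i + i · x (there are 3 lines, with slopes 0, 1, ..., 2). Only the lines that attain the minimum somewhere contribute to roots; other lines are dominated. Here the surviving (envelope) indices are i = 2, i = 1, i = 0.
Intersections between consecutive envelope lines give the roots: for adjacent envelope indices i < j the intersection is x = (a_i − a_j) / (j − i). Reading off the sorted break points: {-6, 3}.
Verification: at each break x_0, at least two indices attain the minimum of min_i(a_i + i · x_0).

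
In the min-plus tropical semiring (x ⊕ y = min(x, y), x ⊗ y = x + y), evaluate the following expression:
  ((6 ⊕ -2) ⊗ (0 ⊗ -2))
((6 ⊕ -2) ⊗ (0 ⊗ -2)) = -4

Expand innermost to outermost. Recall ⊕ takes the minimum of its arguments and ⊗ takes their sum. Working out the expression ((6 ⊕ -2) ⊗ (0 ⊗ -2)) gives -4.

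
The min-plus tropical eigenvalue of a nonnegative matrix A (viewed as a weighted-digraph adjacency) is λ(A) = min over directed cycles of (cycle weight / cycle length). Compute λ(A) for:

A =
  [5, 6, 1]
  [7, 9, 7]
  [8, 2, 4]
λ(A) = 10/3

Enumerate directed cycles and compute their means (weight / length). Sample:
  cycle 0 → 0: weight = 5, length = 1, mean = 5/1 ≈ 5.000
  cycle 1 → 1: weight = 9, length = 1, mean = 9/1 ≈ 9.000
  cycle 2 → 2: weight = 4, length = 1, mean = 4/1 ≈ 4.000
  cycle 0 → 1 → 0: weight = 13, length = 2, mean = 13/2 ≈ 6.500
  cycle 0 → 2 → 0: weight = 9, length = 2, mean = 9/2 ≈ 4.500
  cycle 1 → 0 → 1: weight = 13, length = 2, mean = 13/2 ≈ 6.500
Minimum mean = 3.333, attained e.g. along the cycle 0 → 2 → 1 → 0 with weight 10 and length 3. So λ(A) = 10/3 = 10/3.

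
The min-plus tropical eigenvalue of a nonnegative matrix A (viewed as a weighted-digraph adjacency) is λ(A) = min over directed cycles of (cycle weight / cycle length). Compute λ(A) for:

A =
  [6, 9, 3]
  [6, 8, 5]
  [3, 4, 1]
λ(A) = 1

Enumerate directed cycles and compute their means (weight / length). Sample:
  cycle 0 → 0: weight = 6, length = 1, mean = 6/1 ≈ 6.000
  cycle 1 → 1: weight = 8, length = 1, mean = 8/1 ≈ 8.000
  cycle 2 → 2: weight = 1, length = 1, mean = 1/1 ≈ 1.000
  cycle 0 → 1 → 0: weight = 15, length = 2, mean = 15/2 ≈ 7.500
  cycle 0 → 2 → 0: weight = 6, length = 2, mean = 6/2 ≈ 3.000
  cycle 1 → 0 → 1: weight = 15, length = 2, mean = 15/2 ≈ 7.500
Minimum mean = 1.000, attained e.g. along the cycle 2 → 2 with weight 1 and length 1. So λ(A) = 1/1 = 1.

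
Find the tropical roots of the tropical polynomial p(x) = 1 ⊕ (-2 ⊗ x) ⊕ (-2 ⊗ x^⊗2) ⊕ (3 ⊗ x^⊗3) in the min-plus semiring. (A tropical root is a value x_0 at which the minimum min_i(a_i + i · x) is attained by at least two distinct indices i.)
Roots: {-5, 0, 3}

Each tropical root is a break point of the lower envelope of the lines y = a_i + i · x (there are 4 lines, with slopes 0, 1, ..., 3). Only the lines that attain the minimum somewhere contribute to roots; other lines are dominated. Here the surviving (envelope) indices are i = 3, i = 2, i = 1, i = 0.
Intersections between consecutive envelope lines give the roots: for adjacent envelope indices i < j the intersection is x = (a_i − a_j) / (j − i). Reading off the sorted break points: {-5, 0, 3}.
Verification: at each break x_0, at least two indices attain the minimum of min_i(a_i + i · x_0).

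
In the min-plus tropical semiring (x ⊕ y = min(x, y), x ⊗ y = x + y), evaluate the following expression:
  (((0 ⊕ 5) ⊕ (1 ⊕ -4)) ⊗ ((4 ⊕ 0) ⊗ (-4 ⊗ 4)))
(((0 ⊕ 5) ⊕ (1 ⊕ -4)) ⊗ ((4 ⊕ 0) ⊗ (-4 ⊗ 4))) = -4

Expand innermost to outermost. Recall ⊕ takes the minimum of its arguments and ⊗ takes their sum. Working out the expression (((0 ⊕ 5) ⊕ (1 ⊕ -4)) ⊗ ((4 ⊕ 0) ⊗ (-4 ⊗ 4))) gives -4.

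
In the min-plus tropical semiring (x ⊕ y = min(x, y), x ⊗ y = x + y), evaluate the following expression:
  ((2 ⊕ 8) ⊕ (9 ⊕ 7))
((2 ⊕ 8) ⊕ (9 ⊕ 7)) = 2

Expand innermost to outermost. Recall ⊕ takes the minimum of its arguments and ⊗ takes their sum. Working out the expression ((2 ⊕ 8) ⊕ (9 ⊕ 7)) gives 2.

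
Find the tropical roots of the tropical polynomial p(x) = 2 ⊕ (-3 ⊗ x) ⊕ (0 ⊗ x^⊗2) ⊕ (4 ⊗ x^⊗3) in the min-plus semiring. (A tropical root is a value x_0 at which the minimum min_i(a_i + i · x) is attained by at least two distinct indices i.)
Roots: {-4, -3, 5}

Each tropical root is a break point of the lower envelope of the lines y = a_i + i · x (there are 4 lines, with slopes 0, 1, ..., 3). Only the lines that attain the minimum somewhere contribute to roots; other lines are dominated. Here the surviving (envelope) indices are i = 3, i = 2, i = 1, i = 0.
Intersections between consecutive envelope lines give the roots: for adjacent envelope indices i < j the intersection is x = (a_i − a_j) / (j − i). Reading off the sorted break points: {-4, -3, 5}.
Verification: at each break x_0, at least two indices attain the minimum of min_i(a_i + i · x_0).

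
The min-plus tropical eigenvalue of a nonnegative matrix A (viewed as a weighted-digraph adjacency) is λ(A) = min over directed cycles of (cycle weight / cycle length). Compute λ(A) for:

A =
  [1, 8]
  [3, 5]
λ(A) = 1

Enumerate directed cycles and compute their means (weight / length). Sample:
  cycle 0 → 0: weight = 1, length = 1, mean = 1/1 ≈ 1.000
  cycle 1 → 1: weight = 5, length = 1, mean = 5/1 ≈ 5.000
  cycle 0 → 1 → 0: weight = 11, length = 2, mean = 11/2 ≈ 5.500
  cycle 1 → 0 → 1: weight = 11, length = 2, mean = 11/2 ≈ 5.500
Minimum mean = 1.000, attained e.g. along the cycle 0 → 0 with weight 1 and length 1. So λ(A) = 1/1 = 1.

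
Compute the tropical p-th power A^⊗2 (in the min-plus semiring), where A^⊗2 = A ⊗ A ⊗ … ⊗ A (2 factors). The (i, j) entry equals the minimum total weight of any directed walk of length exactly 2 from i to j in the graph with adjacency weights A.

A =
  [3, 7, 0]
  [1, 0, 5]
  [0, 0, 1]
A^⊗2 =
  [0, 0, 1]
  [1, 0, 1]
  [1, 0, 0]

Each entry (A^⊗2)_ij equals the minimum over all length-2 walks i = v_0 → v_1 → … → v_2 = j of Σ_t A[v_t][v_{t+1}]. For example, for (i, j) = (0, 2) we minimise over 3 possible intermediate vertex sequences; the minimum is 1, attained along the walk 0 → 2 → 2.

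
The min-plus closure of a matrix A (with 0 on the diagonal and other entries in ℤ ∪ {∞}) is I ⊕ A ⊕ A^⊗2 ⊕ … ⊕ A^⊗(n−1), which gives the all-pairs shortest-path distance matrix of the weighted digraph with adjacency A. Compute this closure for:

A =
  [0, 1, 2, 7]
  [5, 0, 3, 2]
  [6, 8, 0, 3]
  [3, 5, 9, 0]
Closure =
  [0, 1, 2, 3]
  [5, 0, 3, 2]
  [6, 7, 0, 3]
  [3, 4, 5, 0]

This is the Floyd-Warshall all-pairs shortest-path computation. For each intermediate vertex k = 0, 1, …, 3, update dist[i][j] ← min(dist[i][j], dist[i][k] + dist[k][j]). The final matrix gives, for each (i, j), the minimum total weight of any directed path from i to j (possibly empty when i = j).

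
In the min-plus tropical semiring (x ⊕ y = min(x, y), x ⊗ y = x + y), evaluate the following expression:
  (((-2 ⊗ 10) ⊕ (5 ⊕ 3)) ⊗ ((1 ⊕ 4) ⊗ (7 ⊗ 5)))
(((-2 ⊗ 10) ⊕ (5 ⊕ 3)) ⊗ ((1 ⊕ 4) ⊗ (7 ⊗ 5))) = 16

Expand innermost to outermost. Recall ⊕ takes the minimum of its arguments and ⊗ takes their sum. Working out the expression (((-2 ⊗ 10) ⊕ (5 ⊕ 3)) ⊗ ((1 ⊕ 4) ⊗ (7 ⊗ 5))) gives 16.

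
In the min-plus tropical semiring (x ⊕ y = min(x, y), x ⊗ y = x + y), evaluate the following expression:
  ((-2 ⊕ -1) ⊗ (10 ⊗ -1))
((-2 ⊕ -1) ⊗ (10 ⊗ -1)) = 7

Expand innermost to outermost. Recall ⊕ takes the minimum of its arguments and ⊗ takes their sum. Working out the expression ((-2 ⊕ -1) ⊗ (10 ⊗ -1)) gives 7.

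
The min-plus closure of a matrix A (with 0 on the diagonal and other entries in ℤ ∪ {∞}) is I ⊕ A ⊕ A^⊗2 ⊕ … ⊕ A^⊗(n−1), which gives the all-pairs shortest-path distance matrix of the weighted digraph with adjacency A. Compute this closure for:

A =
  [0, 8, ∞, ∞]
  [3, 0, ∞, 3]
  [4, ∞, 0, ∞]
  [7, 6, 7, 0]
Closure =
  [0, 8, 18, 11]
  [3, 0, 10, 3]
  [4, 12, 0, 15]
  [7, 6, 7, 0]

This is the Floyd-Warshall all-pairs shortest-path computation. For each intermediate vertex k = 0, 1, …, 3, update dist[i][j] ← min(dist[i][j], dist[i][k] + dist[k][j]). The final matrix gives, for each (i, j), the minimum total weight of any directed path from i to j (possibly empty when i = j).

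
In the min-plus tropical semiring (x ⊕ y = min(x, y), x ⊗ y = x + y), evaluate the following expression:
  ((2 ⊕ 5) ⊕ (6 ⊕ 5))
((2 ⊕ 5) ⊕ (6 ⊕ 5)) = 2

Expand innermost to outermost. Recall ⊕ takes the minimum of its arguments and ⊗ takes their sum. Working out the expression ((2 ⊕ 5) ⊕ (6 ⊕ 5)) gives 2.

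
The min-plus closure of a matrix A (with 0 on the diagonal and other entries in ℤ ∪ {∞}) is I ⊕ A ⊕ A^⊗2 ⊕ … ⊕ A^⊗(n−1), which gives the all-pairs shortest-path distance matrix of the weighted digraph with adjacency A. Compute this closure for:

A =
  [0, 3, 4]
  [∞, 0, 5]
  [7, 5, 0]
Closure =
  [0, 3, 4]
  [12, 0, 5]
  [7, 5, 0]

This is the Floyd-Warshall all-pairs shortest-path computation. For each intermediate vertex k = 0, 1, …, 2, update dist[i][j] ← min(dist[i][j], dist[i][k] + dist[k][j]). The final matrix gives, for each (i, j), the minimum total weight of any directed path from i to j (possibly empty when i = j).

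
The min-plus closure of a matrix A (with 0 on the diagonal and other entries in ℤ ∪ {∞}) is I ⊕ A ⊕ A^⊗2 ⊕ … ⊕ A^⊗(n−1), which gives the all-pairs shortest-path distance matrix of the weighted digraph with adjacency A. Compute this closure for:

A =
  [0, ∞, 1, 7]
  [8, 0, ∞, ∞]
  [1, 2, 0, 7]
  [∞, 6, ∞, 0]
Closure =
  [0, 3, 1, 7]
  [8, 0, 9, 15]
  [1, 2, 0, 7]
  [14, 6, 15, 0]

This is the Floyd-Warshall all-pairs shortest-path computation. For each intermediate vertex k = 0, 1, …, 3, update dist[i][j] ← min(dist[i][j], dist[i][k] + dist[k][j]). The final matrix gives, for each (i, j), the minimum total weight of any directed path from i to j (possibly empty when i = j).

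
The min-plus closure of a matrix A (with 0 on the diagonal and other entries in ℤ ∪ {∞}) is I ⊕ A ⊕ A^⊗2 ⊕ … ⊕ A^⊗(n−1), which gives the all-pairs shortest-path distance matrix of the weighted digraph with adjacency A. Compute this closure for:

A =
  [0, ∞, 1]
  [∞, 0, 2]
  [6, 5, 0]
Closure =
  [0, 6, 1]
  [8, 0, 2]
  [6, 5, 0]

This is the Floyd-Warshall all-pairs shortest-path computation. For each intermediate vertex k = 0, 1, …, 2, update dist[i][j] ← min(dist[i][j], dist[i][k] + dist[k][j]). The final matrix gives, for each (i, j), the minimum total weight of any directed path from i to j (possibly empty when i = j).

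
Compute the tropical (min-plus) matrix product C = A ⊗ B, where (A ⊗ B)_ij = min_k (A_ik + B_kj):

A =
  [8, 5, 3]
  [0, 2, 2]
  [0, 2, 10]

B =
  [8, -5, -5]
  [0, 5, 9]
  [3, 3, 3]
A ⊗ B =
  [5, 3, 3]
  [2, -5, -5]
  [2, -5, -5]

Apply the min-plus product entry-by-entry:
  C[0][0] = min over k of (A[0][0] + B[0][0] = 8 + 8 = 16, A[0][1] + B[1][0] = 5 + 0 = 5, A[0][2] + B[2][0] = 3 + 3 = 6) = 5 (attained at k = 1)
  C[0][1] = min over k of (A[0][0] + B[0][1] = 8 + -5 = 3, A[0][1] + B[1][1] = 5 + 5 = 10, A[0][2] + B[2][1] = 3 + 3 = 6) = 3 (attained at k = 0)
  C[0][2] = min over k of (A[0][0] + B[0][2] = 8 + -5 = 3, A[0][1] + B[1][2] = 5 + 9 = 14, A[0][2] + B[2][2] = 3 + 3 = 6) = 3 (attained at k = 0)
  C[1][0] = min over k of (A[1][0] + B[0][0] = 0 + 8 = 8, A[1][1] + B[1][0] = 2 + 0 = 2, A[1][2] + B[2][0] = 2 + 3 = 5) = 2 (attained at k = 1)
  C[1][1] = min over k of (A[1][0] + B[0][1] = 0 + -5 = -5, A[1][1] + B[1][1] = 2 + 5 = 7, A[1][2] + B[2][1] = 2 + 3 = 5) = -5 (attained at k = 0)
  C[1][2] = min over k of (A[1][0] + B[0][2] = 0 + -5 = -5, A[1][1] + B[1][2] = 2 + 9 = 11, A[1][2] + B[2][2] = 2 + 3 = 5) = -5 (attained at k = 0)
  C[2][0] = min over k of (A[2][0] + B[0][0] = 0 + 8 = 8, A[2][1] + B[1][0] = 2 + 0 = 2, A[2][2] + B[2][0] = 10 + 3 = 13) = 2 (attained at k = 1)
  C[2][1] = min over k of (A[2][0] + B[0][1] = 0 + -5 = -5, A[2][1] + B[1][1] = 2 + 5 = 7, A[2][2] + B[2][1] = 10 + 3 = 13) = -5 (attained at k = 0)
  C[2][2] = min over k of (A[2][0] + B[0][2] = 0 + -5 = -5, A[2][1] + B[1][2] = 2 + 9 = 11, A[2][2] + B[2][2] = 10 + 3 = 13) = -5 (attained at k = 0)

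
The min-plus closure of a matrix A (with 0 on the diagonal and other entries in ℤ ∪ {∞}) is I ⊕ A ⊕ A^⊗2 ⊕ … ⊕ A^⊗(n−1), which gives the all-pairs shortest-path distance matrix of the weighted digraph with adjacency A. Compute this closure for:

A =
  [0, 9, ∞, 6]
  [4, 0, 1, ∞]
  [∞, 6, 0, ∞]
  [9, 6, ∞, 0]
Closure =
  [0, 9, 10, 6]
  [4, 0, 1, 10]
  [10, 6, 0, 16]
  [9, 6, 7, 0]

This is the Floyd-Warshall all-pairs shortest-path computation. For each intermediate vertex k = 0, 1, …, 3, update dist[i][j] ← min(dist[i][j], dist[i][k] + dist[k][j]). The final matrix gives, for each (i, j), the minimum total weight of any directed path from i to j (possibly empty when i = j).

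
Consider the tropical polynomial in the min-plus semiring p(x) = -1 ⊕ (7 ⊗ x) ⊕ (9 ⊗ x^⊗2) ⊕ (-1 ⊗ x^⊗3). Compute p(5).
p(5) = -1

A tropical monomial a ⊗ x^⊗i evaluates to a + i · x. Evaluating each term at x = 5:
  Term 0 contributes -1 + 0 · 5 = -1
  Term 1 contributes 7 + 1 · 5 = 12
  Term 2 contributes 9 + 2 · 5 = 19
  Term 3 contributes -1 + 3 · 5 = 14
p(5) = ⊕ of these = min[-1, 12, 19, 14] = -1.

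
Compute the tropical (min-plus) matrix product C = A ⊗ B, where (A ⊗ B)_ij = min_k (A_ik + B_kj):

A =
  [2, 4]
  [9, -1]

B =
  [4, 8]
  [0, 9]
A ⊗ B =
  [4, 10]
  [-1, 8]

Apply the min-plus product entry-by-entry:
  C[0][0] = min over k of (A[0][0] + B[0][0] = 2 + 4 = 6, A[0][1] + B[1][0] = 4 + 0 = 4) = 4 (attained at k = 1)
  C[0][1] = min over k of (A[0][0] + B[0][1] = 2 + 8 = 10, A[0][1] + B[1][1] = 4 + 9 = 13) = 10 (attained at k = 0)
  C[1][0] = min over k of (A[1][0] + B[0][0] = 9 + 4 = 13, A[1][1] + B[1][0] = -1 + 0 = -1) = -1 (attained at k = 1)
  C[1][1] = min over k of (A[1][0] + B[0][1] = 9 + 8 = 17, A[1][1] + B[1][1] = -1 + 9 = 8) = 8 (attained at k = 1)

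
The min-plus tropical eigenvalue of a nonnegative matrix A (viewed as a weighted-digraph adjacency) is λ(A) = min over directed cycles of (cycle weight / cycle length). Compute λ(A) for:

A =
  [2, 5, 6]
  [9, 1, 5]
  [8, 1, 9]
λ(A) = 1

Enumerate directed cycles and compute their means (weight / length). Sample:
  cycle 0 → 0: weight = 2, length = 1, mean = 2/1 ≈ 2.000
  cycle 1 → 1: weight = 1, length = 1, mean = 1/1 ≈ 1.000
  cycle 2 → 2: weight = 9, length = 1, mean = 9/1 ≈ 9.000
  cycle 0 → 1 → 0: weight = 14, length = 2, mean = 14/2 ≈ 7.000
  cycle 0 → 2 → 0: weight = 14, length = 2, mean = 14/2 ≈ 7.000
  cycle 1 → 0 → 1: weight = 14, length = 2, mean = 14/2 ≈ 7.000
Minimum mean = 1.000, attained e.g. along the cycle 1 → 1 with weight 1 and length 1. So λ(A) = 1/1 = 1.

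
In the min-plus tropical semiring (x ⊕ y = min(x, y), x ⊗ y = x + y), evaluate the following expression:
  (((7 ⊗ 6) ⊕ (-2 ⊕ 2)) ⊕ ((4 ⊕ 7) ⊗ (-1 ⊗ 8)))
(((7 ⊗ 6) ⊕ (-2 ⊕ 2)) ⊕ ((4 ⊕ 7) ⊗ (-1 ⊗ 8))) = -2

Expand innermost to outermost. Recall ⊕ takes the minimum of its arguments and ⊗ takes their sum. Working out the expression (((7 ⊗ 6) ⊕ (-2 ⊕ 2)) ⊕ ((4 ⊕ 7) ⊗ (-1 ⊗ 8))) gives -2.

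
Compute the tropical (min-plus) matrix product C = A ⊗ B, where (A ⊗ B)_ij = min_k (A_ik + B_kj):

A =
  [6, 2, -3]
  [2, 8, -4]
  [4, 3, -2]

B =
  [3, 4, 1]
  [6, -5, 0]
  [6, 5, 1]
A ⊗ B =
  [3, -3, -2]
  [2, 1, -3]
  [4, -2, -1]

Apply the min-plus product entry-by-entry:
  C[0][0] = min over k of (A[0][0] + B[0][0] = 6 + 3 = 9, A[0][1] + B[1][0] = 2 + 6 = 8, A[0][2] + B[2][0] = -3 + 6 = 3) = 3 (attained at k = 2)
  C[0][1] = min over k of (A[0][0] + B[0][1] = 6 + 4 = 10, A[0][1] + B[1][1] = 2 + -5 = -3, A[0][2] + B[2][1] = -3 + 5 = 2) = -3 (attained at k = 1)
  C[0][2] = min over k of (A[0][0] + B[0][2] = 6 + 1 = 7, A[0][1] + B[1][2] = 2 + 0 = 2, A[0][2] + B[2][2] = -3 + 1 = -2) = -2 (attained at k = 2)
  C[1][0] = min over k of (A[1][0] + B[0][0] = 2 + 3 = 5, A[1][1] + B[1][0] = 8 + 6 = 14, A[1][2] + B[2][0] = -4 + 6 = 2) = 2 (attained at k = 2)
  C[1][1] = min over k of (A[1][0] + B[0][1] = 2 + 4 = 6, A[1][1] + B[1][1] = 8 + -5 = 3, A[1][2] + B[2][1] = -4 + 5 = 1) = 1 (attained at k = 2)
  C[1][2] = min over k of (A[1][0] + B[0][2] = 2 + 1 = 3, A[1][1] + B[1][2] = 8 + 0 = 8, A[1][2] + B[2][2] = -4 + 1 = -3) = -3 (attained at k = 2)
  C[2][0] = min over k of (A[2][0] + B[0][0] = 4 + 3 = 7, A[2][1] + B[1][0] = 3 + 6 = 9, A[2][2] + B[2][0] = -2 + 6 = 4) = 4 (attained at k = 2)
  C[2][1] = min over k of (A[2][0] + B[0][1] = 4 + 4 = 8, A[2][1] + B[1][1] = 3 + -5 = -2, A[2][2] + B[2][1] = -2 + 5 = 3) = -2 (attained at k = 1)
  C[2][2] = min over k of (A[2][0] + B[0][2] = 4 + 1 = 5, A[2][1] + B[1][2] = 3 + 0 = 3, A[2][2] + B[2][2] = -2 + 1 = -1) = -1 (attained at k = 2)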